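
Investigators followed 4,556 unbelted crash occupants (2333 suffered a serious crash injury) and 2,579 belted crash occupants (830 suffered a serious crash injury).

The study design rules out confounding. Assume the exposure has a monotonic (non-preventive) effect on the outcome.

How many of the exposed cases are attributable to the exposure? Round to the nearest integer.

about 867 cases

p₁ = P(outcome | exposed) = 2333/4556 = 0.51207
p₀ = P(outcome | unexposed) = 830/2579 = 0.32183
PN = (p₁ − p₀)/p₁ = (0.51207 − 0.32183) / 0.51207 ≈ 0.37151.
Attributable cases ≈ PN × (exposed cases) = 0.37151 × 2333 ≈ 866.74.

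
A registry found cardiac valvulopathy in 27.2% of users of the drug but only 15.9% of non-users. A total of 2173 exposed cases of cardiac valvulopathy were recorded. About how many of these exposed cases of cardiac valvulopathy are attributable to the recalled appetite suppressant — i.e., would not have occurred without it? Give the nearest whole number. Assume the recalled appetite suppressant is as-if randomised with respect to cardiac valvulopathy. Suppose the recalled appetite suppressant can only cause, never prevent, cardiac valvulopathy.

p₁ = 0.272, p₀ = 0.159.
PN = (p₁ − p₀)/p₁ = (0.272 − 0.159) / 0.272 ≈ 0.41544.
Attributable cases ≈ PN × (exposed cases) = 0.41544 × 2173 ≈ 902.75.

about 903 cases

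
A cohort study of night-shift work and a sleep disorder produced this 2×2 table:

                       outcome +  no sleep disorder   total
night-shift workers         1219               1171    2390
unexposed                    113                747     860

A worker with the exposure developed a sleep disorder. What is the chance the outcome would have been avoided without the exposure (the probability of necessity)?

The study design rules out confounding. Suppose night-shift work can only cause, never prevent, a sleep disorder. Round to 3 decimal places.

PN ≈ 0.742

p₁ = P(outcome | exposed) = 1219/2390 = 0.51004
p₀ = P(outcome | unexposed) = 113/860 = 0.1314
Under exogeneity and monotonicity, PN = (p₁ − p₀)/p₁.
PN = (0.51004 − 0.1314) / 0.51004 ≈ 0.7424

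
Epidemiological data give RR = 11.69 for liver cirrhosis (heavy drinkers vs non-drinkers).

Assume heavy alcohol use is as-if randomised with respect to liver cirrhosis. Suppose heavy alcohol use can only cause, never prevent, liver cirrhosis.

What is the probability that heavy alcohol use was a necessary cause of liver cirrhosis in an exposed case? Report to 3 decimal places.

Under exogeneity and monotonicity, PN = (RR − 1) / RR = 1 − 1/RR.
PN = (11.69 − 1) / 11.69 = 10.69 / 11.69 ≈ 0.9145

PN ≈ 0.914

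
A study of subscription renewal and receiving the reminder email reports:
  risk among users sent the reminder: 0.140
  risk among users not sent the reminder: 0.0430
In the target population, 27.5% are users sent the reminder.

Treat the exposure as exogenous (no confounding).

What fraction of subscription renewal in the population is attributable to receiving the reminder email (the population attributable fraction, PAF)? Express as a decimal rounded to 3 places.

Let p₁ = 0.14, p₀ = 0.043.
Overall risk P(Y=1) = π·p₁ + (1−π)·p₀ = 0.275×0.14 + 0.725×0.043 = 0.069675.
Under exogeneity, PAF = [P(Y=1) − p₀] / P(Y=1).
PAF = (0.069675 − 0.043) / 0.069675 ≈ 0.3828

PAF ≈ 0.383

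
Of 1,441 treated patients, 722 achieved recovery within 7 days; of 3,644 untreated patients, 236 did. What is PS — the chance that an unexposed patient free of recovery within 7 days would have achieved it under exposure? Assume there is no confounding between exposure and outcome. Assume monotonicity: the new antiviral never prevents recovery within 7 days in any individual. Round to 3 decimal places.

PS ≈ 0.466

p₁ = P(outcome | exposed) = 722/1441 = 0.50104
p₀ = P(outcome | unexposed) = 236/3644 = 0.064764
Under exogeneity and monotonicity, PS = (p₁ − p₀) / (1 − p₀).
PS = (0.50104 − 0.064764) / (1 − 0.064764) = 0.43628 / 0.93524 ≈ 0.4665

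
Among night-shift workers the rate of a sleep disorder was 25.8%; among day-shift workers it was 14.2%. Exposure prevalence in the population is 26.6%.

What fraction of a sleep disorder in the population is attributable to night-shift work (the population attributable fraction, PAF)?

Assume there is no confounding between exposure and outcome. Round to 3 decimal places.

PAF ≈ 0.179

p₁ = 0.258, p₀ = 0.142.
Overall risk P(Y=1) = π·p₁ + (1−π)·p₀ = 0.266×0.258 + 0.734×0.142 = 0.17286.
Under exogeneity, PAF = [P(Y=1) − p₀] / P(Y=1).
PAF = (0.17286 − 0.142) / 0.17286 ≈ 0.1785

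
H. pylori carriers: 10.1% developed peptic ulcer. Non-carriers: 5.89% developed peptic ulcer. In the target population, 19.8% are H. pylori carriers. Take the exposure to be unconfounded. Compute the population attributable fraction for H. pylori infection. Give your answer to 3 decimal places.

p₁ = 0.101, p₀ = 0.0589.
Overall risk P(Y=1) = π·p₁ + (1−π)·p₀ = 0.198×0.101 + 0.802×0.0589 = 0.067236.
Under exogeneity, PAF = [P(Y=1) − p₀] / P(Y=1).
PAF = (0.067236 − 0.0589) / 0.067236 ≈ 0.1240

PAF ≈ 0.124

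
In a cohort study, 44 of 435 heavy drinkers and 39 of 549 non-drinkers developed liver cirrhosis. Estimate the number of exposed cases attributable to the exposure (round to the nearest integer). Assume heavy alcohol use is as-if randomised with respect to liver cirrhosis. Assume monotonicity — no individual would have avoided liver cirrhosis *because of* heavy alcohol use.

p₁ = P(outcome | exposed) = 44/435 = 0.10115
p₀ = P(outcome | unexposed) = 39/549 = 0.071038
PN = (p₁ − p₀)/p₁ = (0.10115 − 0.071038) / 0.10115 ≈ 0.29769.
Attributable cases ≈ PN × (exposed cases) = 0.29769 × 44 ≈ 13.10.

about 13 cases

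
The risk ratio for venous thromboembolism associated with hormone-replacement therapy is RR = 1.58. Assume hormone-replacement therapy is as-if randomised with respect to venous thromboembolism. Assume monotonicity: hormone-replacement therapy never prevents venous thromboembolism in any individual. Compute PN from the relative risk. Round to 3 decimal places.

PN ≈ 0.367

Under exogeneity and monotonicity, PN = (RR − 1) / RR = 1 − 1/RR.
PN = (1.58 − 1) / 1.58 = 0.58 / 1.58 ≈ 0.3671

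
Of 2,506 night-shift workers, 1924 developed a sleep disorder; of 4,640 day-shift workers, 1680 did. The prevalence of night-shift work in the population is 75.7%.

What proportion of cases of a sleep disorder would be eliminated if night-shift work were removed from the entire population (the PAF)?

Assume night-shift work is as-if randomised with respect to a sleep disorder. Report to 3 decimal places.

p₁ = P(outcome | exposed) = 1924/2506 = 0.76776
p₀ = P(outcome | unexposed) = 1680/4640 = 0.36207
Overall risk P(Y=1) = π·p₁ + (1−π)·p₀ = 0.757×0.76776 + 0.243×0.36207 = 0.66918.
Under exogeneity, PAF = [P(Y=1) − p₀] / P(Y=1).
PAF = (0.66918 − 0.36207) / 0.66918 ≈ 0.4589

PAF ≈ 0.459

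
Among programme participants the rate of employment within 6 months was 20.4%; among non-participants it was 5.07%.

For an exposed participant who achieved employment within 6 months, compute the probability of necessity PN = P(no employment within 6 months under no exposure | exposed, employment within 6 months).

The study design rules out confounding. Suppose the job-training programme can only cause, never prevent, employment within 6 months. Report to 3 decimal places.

p₁ = 0.204, p₀ = 0.0507.
Under exogeneity and monotonicity, PN = (p₁ − p₀) / p₁.
PN = (0.204 − 0.0507) / 0.204 = 0.1533 / 0.204 ≈ 0.7515

PN ≈ 0.751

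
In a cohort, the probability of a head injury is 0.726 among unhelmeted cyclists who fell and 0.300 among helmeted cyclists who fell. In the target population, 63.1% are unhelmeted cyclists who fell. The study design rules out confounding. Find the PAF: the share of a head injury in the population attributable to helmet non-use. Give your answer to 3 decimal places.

PAF ≈ 0.473

Let p₁ = 0.726, p₀ = 0.3.
Overall risk P(Y=1) = π·p₁ + (1−π)·p₀ = 0.631×0.726 + 0.369×0.3 = 0.56881.
Under exogeneity, PAF = [P(Y=1) − p₀] / P(Y=1).
PAF = (0.56881 − 0.3) / 0.56881 ≈ 0.4726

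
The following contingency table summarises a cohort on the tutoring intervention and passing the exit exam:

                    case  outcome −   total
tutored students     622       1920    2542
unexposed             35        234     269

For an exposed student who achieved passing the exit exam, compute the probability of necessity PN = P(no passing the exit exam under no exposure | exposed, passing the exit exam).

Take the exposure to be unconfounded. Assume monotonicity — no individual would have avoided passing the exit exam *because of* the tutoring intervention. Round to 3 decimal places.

PN ≈ 0.468

p₁ = P(outcome | exposed) = 622/2542 = 0.24469
p₀ = P(outcome | unexposed) = 35/269 = 0.13011
Under exogeneity and monotonicity, PN = (p₁ − p₀)/p₁.
PN = (0.24469 − 0.13011) / 0.24469 ≈ 0.4683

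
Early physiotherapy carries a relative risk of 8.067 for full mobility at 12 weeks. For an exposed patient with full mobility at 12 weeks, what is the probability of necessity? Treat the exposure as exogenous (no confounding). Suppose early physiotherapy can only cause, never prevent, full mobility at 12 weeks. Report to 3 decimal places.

PN ≈ 0.876

Under exogeneity and monotonicity, PN = (RR − 1) / RR = 1 − 1/RR.
PN = (8.067 − 1) / 8.067 = 7.067 / 8.067 ≈ 0.8760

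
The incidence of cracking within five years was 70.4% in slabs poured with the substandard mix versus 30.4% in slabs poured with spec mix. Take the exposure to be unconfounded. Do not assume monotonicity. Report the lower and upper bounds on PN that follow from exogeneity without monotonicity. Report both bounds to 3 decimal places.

0.568 ≤ PN ≤ 0.989

p₁ = 0.704, p₀ = 0.304.
Under exogeneity alone the bounds on PN are max{0,(p₁−p₀)/p₁} ≤ PN ≤ min{1,(1−p₀)/p₁}.
  lower = (p₁ − p₀)/p₁ = 0.4 / 0.704 ≈ 0.5682
  upper = min{1, (1 − p₀)/p₁} = 0.696 / 0.704 ≈ 0.9886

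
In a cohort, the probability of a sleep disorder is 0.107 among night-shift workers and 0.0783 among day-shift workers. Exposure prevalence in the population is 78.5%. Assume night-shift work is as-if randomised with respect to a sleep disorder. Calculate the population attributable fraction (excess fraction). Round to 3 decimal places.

Let p₁ = 0.107, p₀ = 0.0783.
Overall risk P(Y=1) = π·p₁ + (1−π)·p₀ = 0.785×0.107 + 0.215×0.0783 = 0.10083.
Under exogeneity, PAF = [P(Y=1) − p₀] / P(Y=1).
PAF = (0.10083 − 0.0783) / 0.10083 ≈ 0.2234

PAF ≈ 0.223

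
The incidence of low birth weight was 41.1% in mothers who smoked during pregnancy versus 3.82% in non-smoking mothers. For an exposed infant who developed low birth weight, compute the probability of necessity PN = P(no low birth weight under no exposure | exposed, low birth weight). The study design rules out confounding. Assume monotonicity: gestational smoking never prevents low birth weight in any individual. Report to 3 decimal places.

p₁ = 0.411, p₀ = 0.0382.
Under exogeneity and monotonicity, PN = (p₁ − p₀) / p₁.
PN = (0.411 − 0.0382) / 0.411 = 0.3728 / 0.411 ≈ 0.9071

PN ≈ 0.907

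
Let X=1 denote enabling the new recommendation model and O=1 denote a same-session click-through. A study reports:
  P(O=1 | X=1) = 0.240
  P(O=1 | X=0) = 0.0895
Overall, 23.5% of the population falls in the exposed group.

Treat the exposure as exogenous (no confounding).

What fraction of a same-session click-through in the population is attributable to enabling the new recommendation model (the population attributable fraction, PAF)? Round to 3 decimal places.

Let p₁ = 0.24, p₀ = 0.0895.
Overall risk P(Y=1) = π·p₁ + (1−π)·p₀ = 0.235×0.24 + 0.765×0.0895 = 0.12487.
Under exogeneity, PAF = [P(Y=1) − p₀] / P(Y=1).
PAF = (0.12487 − 0.0895) / 0.12487 ≈ 0.2832

PAF ≈ 0.283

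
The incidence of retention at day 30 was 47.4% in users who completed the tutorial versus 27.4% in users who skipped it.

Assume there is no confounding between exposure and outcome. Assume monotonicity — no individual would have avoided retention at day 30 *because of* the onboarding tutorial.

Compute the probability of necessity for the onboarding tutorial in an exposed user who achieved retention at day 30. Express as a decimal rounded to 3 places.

PN ≈ 0.422

p₁ = 0.474, p₀ = 0.274.
Under exogeneity and monotonicity, PN = (p₁ − p₀) / p₁.
PN = (0.474 − 0.274) / 0.474 = 0.2 / 0.474 ≈ 0.4219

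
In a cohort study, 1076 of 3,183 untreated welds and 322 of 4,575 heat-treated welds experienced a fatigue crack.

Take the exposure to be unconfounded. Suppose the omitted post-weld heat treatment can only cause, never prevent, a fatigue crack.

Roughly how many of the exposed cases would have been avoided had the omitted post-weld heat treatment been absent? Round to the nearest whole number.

p₁ = P(outcome | exposed) = 1076/3183 = 0.33805
p₀ = P(outcome | unexposed) = 322/4575 = 0.070383
PN = (p₁ − p₀)/p₁ = (0.33805 − 0.070383) / 0.33805 ≈ 0.79180.
Attributable cases ≈ PN × (exposed cases) = 0.79180 × 1076 ≈ 851.97.

about 852 cases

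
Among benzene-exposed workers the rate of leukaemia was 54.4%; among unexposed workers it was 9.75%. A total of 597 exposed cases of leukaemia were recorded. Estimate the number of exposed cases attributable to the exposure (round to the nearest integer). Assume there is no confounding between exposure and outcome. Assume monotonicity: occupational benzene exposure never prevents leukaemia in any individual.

about 490 cases

p₁ = 0.544, p₀ = 0.0975.
PN = (p₁ − p₀)/p₁ = (0.544 − 0.0975) / 0.544 ≈ 0.82077.
Attributable cases ≈ PN × (exposed cases) = 0.82077 × 597 ≈ 490.00.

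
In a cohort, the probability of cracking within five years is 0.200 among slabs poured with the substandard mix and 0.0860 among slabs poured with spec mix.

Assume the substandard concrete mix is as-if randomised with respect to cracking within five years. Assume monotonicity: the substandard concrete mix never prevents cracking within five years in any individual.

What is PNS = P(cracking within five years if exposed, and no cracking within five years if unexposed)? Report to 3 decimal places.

PNS ≈ 0.114

Let p₁ = 0.2, p₀ = 0.086.
Under exogeneity and monotonicity, PNS = p₁ − p₀.
PNS = 0.2 − 0.086 = 0.114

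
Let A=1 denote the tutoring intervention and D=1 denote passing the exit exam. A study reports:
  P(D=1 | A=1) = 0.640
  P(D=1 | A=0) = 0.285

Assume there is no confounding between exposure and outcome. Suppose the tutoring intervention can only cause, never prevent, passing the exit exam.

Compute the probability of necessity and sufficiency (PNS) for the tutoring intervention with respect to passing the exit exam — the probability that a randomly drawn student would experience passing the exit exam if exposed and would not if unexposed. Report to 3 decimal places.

PNS ≈ 0.355

Let p₁ = 0.64, p₀ = 0.285.
Under exogeneity and monotonicity, PNS = p₁ − p₀.
PNS = 0.64 − 0.285 = 0.355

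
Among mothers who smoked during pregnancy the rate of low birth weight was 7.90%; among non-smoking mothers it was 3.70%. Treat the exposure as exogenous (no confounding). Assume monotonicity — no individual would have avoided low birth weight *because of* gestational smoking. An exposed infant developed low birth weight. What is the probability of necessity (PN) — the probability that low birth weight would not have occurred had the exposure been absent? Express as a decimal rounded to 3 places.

p₁ = 0.079, p₀ = 0.037.
Under exogeneity and monotonicity, PN = (p₁ − p₀) / p₁.
PN = (0.079 − 0.037) / 0.079 = 0.042 / 0.079 ≈ 0.5316

PN ≈ 0.532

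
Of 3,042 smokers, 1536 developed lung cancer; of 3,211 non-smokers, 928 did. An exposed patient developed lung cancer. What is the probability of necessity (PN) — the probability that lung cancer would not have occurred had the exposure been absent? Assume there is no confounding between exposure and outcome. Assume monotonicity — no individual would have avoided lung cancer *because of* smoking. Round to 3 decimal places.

PN ≈ 0.428

p₁ = P(outcome | exposed) = 1536/3042 = 0.50493
p₀ = P(outcome | unexposed) = 928/3211 = 0.28901
Under exogeneity and monotonicity, PN = (p₁ − p₀) / p₁.
PN = (0.50493 − 0.28901) / 0.50493 = 0.21592 / 0.50493 ≈ 0.4276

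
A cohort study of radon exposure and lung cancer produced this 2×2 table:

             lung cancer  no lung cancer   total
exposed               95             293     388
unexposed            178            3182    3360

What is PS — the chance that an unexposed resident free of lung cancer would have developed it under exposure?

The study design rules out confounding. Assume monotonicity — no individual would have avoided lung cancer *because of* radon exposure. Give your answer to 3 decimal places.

PS ≈ 0.203

p₁ = P(outcome | exposed) = 95/388 = 0.24485
p₀ = P(outcome | unexposed) = 178/3360 = 0.052976
Under exogeneity and monotonicity, PS = (p₁ − p₀)/(1 − p₀).
PS = (0.24485 − 0.052976) / 0.94702 ≈ 0.2026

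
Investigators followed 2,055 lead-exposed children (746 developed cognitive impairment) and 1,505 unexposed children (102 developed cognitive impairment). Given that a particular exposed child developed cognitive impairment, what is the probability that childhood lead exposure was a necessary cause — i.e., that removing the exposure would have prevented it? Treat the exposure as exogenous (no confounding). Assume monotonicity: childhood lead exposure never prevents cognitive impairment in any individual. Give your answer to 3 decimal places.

PN ≈ 0.813

p₁ = P(outcome | exposed) = 746/2055 = 0.36302
p₀ = P(outcome | unexposed) = 102/1505 = 0.067774
Under exogeneity and monotonicity, PN = (p₁ − p₀) / p₁.
PN = (0.36302 − 0.067774) / 0.36302 = 0.29524 / 0.36302 ≈ 0.8133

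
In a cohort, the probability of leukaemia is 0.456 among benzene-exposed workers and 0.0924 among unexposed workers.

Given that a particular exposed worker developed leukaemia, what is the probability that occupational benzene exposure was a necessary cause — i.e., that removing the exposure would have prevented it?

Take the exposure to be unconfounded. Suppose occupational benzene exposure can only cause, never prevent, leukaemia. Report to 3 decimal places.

Let p₁ = 0.456, p₀ = 0.0924.
Under exogeneity and monotonicity, PN = (p₁ − p₀) / p₁.
PN = (0.456 − 0.0924) / 0.456 = 0.3636 / 0.456 ≈ 0.7974

PN ≈ 0.797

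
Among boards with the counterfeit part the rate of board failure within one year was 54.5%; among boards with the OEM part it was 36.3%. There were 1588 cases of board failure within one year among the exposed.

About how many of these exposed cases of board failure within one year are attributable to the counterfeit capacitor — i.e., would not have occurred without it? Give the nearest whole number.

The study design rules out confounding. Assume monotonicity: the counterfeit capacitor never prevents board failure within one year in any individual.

about 530 cases

p₁ = 0.545, p₀ = 0.363.
PN = (p₁ − p₀)/p₁ = (0.545 − 0.363) / 0.545 ≈ 0.33394.
Attributable cases ≈ PN × (exposed cases) = 0.33394 × 1588 ≈ 530.30.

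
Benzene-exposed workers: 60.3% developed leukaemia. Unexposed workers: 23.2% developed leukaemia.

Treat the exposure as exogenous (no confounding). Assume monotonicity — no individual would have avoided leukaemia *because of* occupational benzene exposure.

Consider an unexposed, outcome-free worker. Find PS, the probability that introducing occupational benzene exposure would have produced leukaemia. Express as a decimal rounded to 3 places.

PS ≈ 0.483

p₁ = 0.603, p₀ = 0.232.
Under exogeneity and monotonicity, PS = (p₁ − p₀) / (1 − p₀).
PS = (0.603 − 0.232) / (1 − 0.232) = 0.371 / 0.768 ≈ 0.4831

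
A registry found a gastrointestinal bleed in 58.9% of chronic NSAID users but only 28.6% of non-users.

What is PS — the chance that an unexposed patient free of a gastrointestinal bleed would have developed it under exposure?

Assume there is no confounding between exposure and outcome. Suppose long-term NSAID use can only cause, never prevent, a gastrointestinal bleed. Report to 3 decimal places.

p₁ = 0.589, p₀ = 0.286.
Under exogeneity and monotonicity, PS = (p₁ − p₀) / (1 − p₀).
PS = (0.589 − 0.286) / (1 − 0.286) = 0.303 / 0.714 ≈ 0.4244

PS ≈ 0.424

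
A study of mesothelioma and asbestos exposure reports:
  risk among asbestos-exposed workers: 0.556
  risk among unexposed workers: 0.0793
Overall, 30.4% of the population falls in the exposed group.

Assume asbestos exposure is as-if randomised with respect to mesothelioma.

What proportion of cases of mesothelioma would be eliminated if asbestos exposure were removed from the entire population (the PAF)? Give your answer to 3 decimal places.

PAF ≈ 0.646

Let p₁ = 0.556, p₀ = 0.0793.
Overall risk P(Y=1) = π·p₁ + (1−π)·p₀ = 0.304×0.556 + 0.696×0.0793 = 0.22422.
Under exogeneity, PAF = [P(Y=1) − p₀] / P(Y=1).
PAF = (0.22422 − 0.0793) / 0.22422 ≈ 0.6463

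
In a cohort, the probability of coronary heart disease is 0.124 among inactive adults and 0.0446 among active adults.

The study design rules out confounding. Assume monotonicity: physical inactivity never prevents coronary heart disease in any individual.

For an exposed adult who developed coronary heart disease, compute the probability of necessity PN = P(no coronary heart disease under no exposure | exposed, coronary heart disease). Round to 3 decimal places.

Let p₁ = 0.124, p₀ = 0.0446.
Under exogeneity and monotonicity, PN = (p₁ − p₀) / p₁.
PN = (0.124 − 0.0446) / 0.124 = 0.0794 / 0.124 ≈ 0.6403

PN ≈ 0.640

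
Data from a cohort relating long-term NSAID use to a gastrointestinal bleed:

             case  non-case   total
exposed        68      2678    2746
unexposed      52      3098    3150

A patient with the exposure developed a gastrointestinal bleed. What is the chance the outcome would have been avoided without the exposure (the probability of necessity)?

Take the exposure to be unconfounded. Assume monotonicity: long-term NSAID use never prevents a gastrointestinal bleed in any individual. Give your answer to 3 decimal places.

p₁ = P(outcome | exposed) = 68/2746 = 0.024763
p₀ = P(outcome | unexposed) = 52/3150 = 0.016508
Under exogeneity and monotonicity, PN = (p₁ − p₀) / p₁.
PN = (0.024763 − 0.016508) / 0.024763 = 0.0082554 / 0.024763 ≈ 0.3334

PN ≈ 0.333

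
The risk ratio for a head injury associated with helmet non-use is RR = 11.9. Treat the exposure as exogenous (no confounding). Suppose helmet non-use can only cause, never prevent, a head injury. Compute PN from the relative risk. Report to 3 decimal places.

PN ≈ 0.916

Under exogeneity and monotonicity, PN = (RR − 1) / RR = 1 − 1/RR.
PN = (11.9 − 1) / 11.9 = 10.9 / 11.9 ≈ 0.9160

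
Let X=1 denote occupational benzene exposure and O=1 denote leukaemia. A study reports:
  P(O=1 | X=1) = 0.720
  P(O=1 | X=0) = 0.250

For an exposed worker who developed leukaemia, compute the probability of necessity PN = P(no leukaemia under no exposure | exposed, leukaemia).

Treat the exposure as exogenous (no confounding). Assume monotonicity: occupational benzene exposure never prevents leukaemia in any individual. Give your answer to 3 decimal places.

Let p₁ = 0.72, p₀ = 0.25.
Under exogeneity and monotonicity, PN = (p₁ − p₀) / p₁.
PN = (0.72 − 0.25) / 0.72 = 0.47 / 0.72 ≈ 0.6528

PN ≈ 0.653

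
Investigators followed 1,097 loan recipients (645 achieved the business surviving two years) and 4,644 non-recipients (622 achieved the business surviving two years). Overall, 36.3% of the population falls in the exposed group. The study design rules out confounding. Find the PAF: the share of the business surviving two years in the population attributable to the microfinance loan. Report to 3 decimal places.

PAF ≈ 0.552

p₁ = P(outcome | exposed) = 645/1097 = 0.58797
p₀ = P(outcome | unexposed) = 622/4644 = 0.13394
Overall risk P(Y=1) = π·p₁ + (1−π)·p₀ = 0.363×0.58797 + 0.637×0.13394 = 0.29875.
Under exogeneity, PAF = [P(Y=1) − p₀] / P(Y=1).
PAF = (0.29875 − 0.13394) / 0.29875 ≈ 0.5517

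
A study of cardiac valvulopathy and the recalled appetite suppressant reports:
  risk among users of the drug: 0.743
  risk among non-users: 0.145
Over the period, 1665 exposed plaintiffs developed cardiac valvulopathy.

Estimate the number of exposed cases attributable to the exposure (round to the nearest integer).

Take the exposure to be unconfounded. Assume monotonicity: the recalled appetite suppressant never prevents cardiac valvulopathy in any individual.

Let p₁ = 0.743, p₀ = 0.145.
PN = (p₁ − p₀)/p₁ = (0.743 − 0.145) / 0.743 ≈ 0.80485.
Attributable cases ≈ PN × (exposed cases) = 0.80485 × 1665 ≈ 1340.07.

about 1340 cases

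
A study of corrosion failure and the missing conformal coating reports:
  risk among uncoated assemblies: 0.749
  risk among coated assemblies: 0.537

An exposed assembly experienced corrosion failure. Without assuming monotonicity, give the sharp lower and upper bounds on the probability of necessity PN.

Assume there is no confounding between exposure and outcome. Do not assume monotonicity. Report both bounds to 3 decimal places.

Let p₁ = 0.749, p₀ = 0.537.
Under exogeneity alone the bounds on PN are max{0,(p₁−p₀)/p₁} ≤ PN ≤ min{1,(1−p₀)/p₁}.
  lower = (p₁ − p₀)/p₁ = 0.212 / 0.749 ≈ 0.2830
  upper = min{1, (1 − p₀)/p₁} = 0.463 / 0.749 ≈ 0.6182

0.283 ≤ PN ≤ 0.618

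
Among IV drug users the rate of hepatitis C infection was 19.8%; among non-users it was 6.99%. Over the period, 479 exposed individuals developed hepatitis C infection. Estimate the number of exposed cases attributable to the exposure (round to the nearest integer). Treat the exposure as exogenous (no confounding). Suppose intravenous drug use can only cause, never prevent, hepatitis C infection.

about 310 cases

p₁ = 0.198, p₀ = 0.0699.
PN = (p₁ − p₀)/p₁ = (0.198 − 0.0699) / 0.198 ≈ 0.64697.
Attributable cases ≈ PN × (exposed cases) = 0.64697 × 479 ≈ 309.90.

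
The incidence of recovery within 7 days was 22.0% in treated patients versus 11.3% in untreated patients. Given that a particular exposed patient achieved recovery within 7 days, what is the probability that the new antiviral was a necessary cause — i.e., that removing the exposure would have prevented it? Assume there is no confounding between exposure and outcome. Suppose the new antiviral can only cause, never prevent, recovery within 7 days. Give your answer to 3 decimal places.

PN ≈ 0.486

p₁ = 0.22, p₀ = 0.113.
Under exogeneity and monotonicity, PN = (p₁ − p₀) / p₁.
PN = (0.22 − 0.113) / 0.22 = 0.107 / 0.22 ≈ 0.4864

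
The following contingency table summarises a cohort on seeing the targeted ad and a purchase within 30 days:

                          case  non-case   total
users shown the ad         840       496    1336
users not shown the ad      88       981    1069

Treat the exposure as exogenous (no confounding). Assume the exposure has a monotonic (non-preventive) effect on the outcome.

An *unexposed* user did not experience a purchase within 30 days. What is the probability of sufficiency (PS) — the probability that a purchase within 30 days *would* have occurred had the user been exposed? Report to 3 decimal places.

p₁ = P(outcome | exposed) = 840/1336 = 0.62874
p₀ = P(outcome | unexposed) = 88/1069 = 0.08232
Under exogeneity and monotonicity, PS = (p₁ − p₀) / (1 − p₀).
PS = (0.62874 − 0.08232) / (1 − 0.08232) = 0.54642 / 0.91768 ≈ 0.5954

PS ≈ 0.595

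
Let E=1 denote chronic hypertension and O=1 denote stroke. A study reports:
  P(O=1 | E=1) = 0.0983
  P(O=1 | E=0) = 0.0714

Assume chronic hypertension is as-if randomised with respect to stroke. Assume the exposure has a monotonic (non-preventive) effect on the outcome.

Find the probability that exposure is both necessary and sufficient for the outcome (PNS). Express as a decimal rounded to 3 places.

PNS ≈ 0.027

Let p₁ = 0.0983, p₀ = 0.0714.
Under exogeneity and monotonicity, PNS = p₁ − p₀.
PNS = 0.0983 − 0.0714 = 0.0269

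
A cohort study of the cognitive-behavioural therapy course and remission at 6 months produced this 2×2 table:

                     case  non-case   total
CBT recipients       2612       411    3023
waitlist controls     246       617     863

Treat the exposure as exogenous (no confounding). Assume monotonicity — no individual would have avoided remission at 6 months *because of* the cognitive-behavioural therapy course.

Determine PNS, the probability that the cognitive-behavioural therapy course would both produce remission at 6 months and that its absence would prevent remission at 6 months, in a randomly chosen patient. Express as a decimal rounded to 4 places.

PNS ≈ 0.5790

p₁ = P(outcome | exposed) = 2612/3023 = 0.86404
p₀ = P(outcome | unexposed) = 246/863 = 0.28505
Under exogeneity and monotonicity, PNS = p₁ − p₀.
PNS = 0.86404 − 0.28505 = 0.57899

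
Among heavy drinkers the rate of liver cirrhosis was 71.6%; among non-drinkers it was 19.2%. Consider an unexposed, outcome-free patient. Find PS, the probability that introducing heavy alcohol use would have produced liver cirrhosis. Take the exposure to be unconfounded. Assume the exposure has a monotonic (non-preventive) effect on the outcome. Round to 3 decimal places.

PS ≈ 0.649

p₁ = 0.716, p₀ = 0.192.
Under exogeneity and monotonicity, PS = (p₁ − p₀) / (1 − p₀).
PS = (0.716 − 0.192) / (1 − 0.192) = 0.524 / 0.808 ≈ 0.6485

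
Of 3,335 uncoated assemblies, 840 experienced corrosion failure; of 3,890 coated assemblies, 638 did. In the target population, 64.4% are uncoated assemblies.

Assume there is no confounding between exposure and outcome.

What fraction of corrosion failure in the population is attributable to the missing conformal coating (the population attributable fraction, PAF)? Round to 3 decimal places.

PAF ≈ 0.257

p₁ = P(outcome | exposed) = 840/3335 = 0.25187
p₀ = P(outcome | unexposed) = 638/3890 = 0.16401
Overall risk P(Y=1) = π·p₁ + (1−π)·p₀ = 0.644×0.25187 + 0.356×0.16401 = 0.22059.
Under exogeneity, PAF = [P(Y=1) − p₀] / P(Y=1).
PAF = (0.22059 − 0.16401) / 0.22059 ≈ 0.2565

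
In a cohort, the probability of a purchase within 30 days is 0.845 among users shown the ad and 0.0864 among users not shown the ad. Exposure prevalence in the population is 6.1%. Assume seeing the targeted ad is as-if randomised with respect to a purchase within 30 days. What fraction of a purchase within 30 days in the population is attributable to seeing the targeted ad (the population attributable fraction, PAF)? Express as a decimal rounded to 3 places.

Let p₁ = 0.845, p₀ = 0.0864.
Overall risk P(Y=1) = π·p₁ + (1−π)·p₀ = 0.061×0.845 + 0.939×0.0864 = 0.13267.
Under exogeneity, PAF = [P(Y=1) − p₀] / P(Y=1).
PAF = (0.13267 − 0.0864) / 0.13267 ≈ 0.3488

PAF ≈ 0.349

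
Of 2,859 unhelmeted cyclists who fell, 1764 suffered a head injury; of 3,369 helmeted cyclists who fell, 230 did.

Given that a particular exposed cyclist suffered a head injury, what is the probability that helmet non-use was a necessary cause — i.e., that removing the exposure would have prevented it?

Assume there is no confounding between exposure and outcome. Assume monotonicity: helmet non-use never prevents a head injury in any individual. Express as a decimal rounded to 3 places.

PN ≈ 0.889

p₁ = P(outcome | exposed) = 1764/2859 = 0.617
p₀ = P(outcome | unexposed) = 230/3369 = 0.06827
Under exogeneity and monotonicity, PN = (p₁ − p₀) / p₁.
PN = (0.617 − 0.06827) / 0.617 = 0.54873 / 0.617 ≈ 0.8894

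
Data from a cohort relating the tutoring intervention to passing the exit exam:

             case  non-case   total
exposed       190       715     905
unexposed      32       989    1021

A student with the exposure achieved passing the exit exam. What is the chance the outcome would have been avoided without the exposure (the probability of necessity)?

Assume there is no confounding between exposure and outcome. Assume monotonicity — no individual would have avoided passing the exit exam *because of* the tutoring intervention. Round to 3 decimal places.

p₁ = P(outcome | exposed) = 190/905 = 0.20994
p₀ = P(outcome | unexposed) = 32/1021 = 0.031342
Under exogeneity and monotonicity, PN = (p₁ − p₀)/p₁.
PN = (0.20994 − 0.031342) / 0.20994 ≈ 0.8507

PN ≈ 0.851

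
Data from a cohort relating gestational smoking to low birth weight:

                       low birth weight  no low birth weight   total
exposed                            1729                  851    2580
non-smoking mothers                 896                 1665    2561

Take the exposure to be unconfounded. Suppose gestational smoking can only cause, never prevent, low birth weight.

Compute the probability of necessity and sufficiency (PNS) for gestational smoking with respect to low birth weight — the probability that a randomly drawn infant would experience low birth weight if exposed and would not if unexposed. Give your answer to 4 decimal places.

PNS ≈ 0.3203

p₁ = P(outcome | exposed) = 1729/2580 = 0.67016
p₀ = P(outcome | unexposed) = 896/2561 = 0.34986
Under exogeneity and monotonicity, PNS = p₁ − p₀.
PNS = 0.67016 − 0.34986 = 0.32029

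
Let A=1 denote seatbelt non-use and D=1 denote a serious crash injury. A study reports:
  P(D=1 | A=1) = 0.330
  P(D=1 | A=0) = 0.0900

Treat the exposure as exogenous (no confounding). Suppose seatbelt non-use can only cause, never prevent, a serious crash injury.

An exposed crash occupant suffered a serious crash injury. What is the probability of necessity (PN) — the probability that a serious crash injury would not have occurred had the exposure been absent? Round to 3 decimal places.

PN ≈ 0.727

Let p₁ = 0.33, p₀ = 0.09.
Under exogeneity and monotonicity, PN = (p₁ − p₀) / p₁.
PN = (0.33 − 0.09) / 0.33 = 0.24 / 0.33 ≈ 0.7273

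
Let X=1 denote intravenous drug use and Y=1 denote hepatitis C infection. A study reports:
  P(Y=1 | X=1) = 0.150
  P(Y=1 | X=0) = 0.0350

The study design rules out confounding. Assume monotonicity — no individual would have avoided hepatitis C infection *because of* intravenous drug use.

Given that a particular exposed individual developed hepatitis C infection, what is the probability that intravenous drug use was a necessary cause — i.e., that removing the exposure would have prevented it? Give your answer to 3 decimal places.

Let p₁ = 0.15, p₀ = 0.035.
Under exogeneity and monotonicity, PN = (p₁ − p₀) / p₁.
PN = (0.15 − 0.035) / 0.15 = 0.115 / 0.15 ≈ 0.7667

PN ≈ 0.767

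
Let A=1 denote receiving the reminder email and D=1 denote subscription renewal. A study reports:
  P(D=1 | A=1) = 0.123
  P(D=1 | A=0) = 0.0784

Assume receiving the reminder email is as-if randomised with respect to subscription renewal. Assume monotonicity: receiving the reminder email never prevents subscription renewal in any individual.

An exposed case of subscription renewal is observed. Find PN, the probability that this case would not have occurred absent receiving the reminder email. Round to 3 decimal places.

PN ≈ 0.363

Let p₁ = 0.123, p₀ = 0.0784.
Under exogeneity and monotonicity, PN = (p₁ − p₀) / p₁.
PN = (0.123 − 0.0784) / 0.123 = 0.0446 / 0.123 ≈ 0.3626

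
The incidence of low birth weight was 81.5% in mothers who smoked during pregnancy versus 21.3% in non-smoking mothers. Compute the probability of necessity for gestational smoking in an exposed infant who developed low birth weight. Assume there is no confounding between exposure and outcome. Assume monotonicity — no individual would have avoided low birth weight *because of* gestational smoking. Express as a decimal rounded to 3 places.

p₁ = 0.815, p₀ = 0.213.
Under exogeneity and monotonicity, PN = (p₁ − p₀) / p₁.
PN = (0.815 − 0.213) / 0.815 = 0.602 / 0.815 ≈ 0.7387

PN ≈ 0.739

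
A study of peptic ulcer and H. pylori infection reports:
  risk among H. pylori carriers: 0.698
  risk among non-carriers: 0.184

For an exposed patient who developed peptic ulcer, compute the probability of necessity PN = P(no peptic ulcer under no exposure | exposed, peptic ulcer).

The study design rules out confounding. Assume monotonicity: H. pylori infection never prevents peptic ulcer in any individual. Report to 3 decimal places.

PN ≈ 0.736

Let p₁ = 0.698, p₀ = 0.184.
Under exogeneity and monotonicity, PN = (p₁ − p₀) / p₁.
PN = (0.698 − 0.184) / 0.698 = 0.514 / 0.698 ≈ 0.7364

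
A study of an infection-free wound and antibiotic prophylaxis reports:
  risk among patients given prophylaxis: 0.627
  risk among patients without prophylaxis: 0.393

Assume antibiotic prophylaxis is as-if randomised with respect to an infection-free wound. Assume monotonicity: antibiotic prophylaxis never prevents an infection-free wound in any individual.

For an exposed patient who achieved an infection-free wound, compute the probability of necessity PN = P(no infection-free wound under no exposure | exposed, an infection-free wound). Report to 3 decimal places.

PN ≈ 0.373

Let p₁ = 0.627, p₀ = 0.393.
Under exogeneity and monotonicity, PN = (p₁ − p₀) / p₁.
PN = (0.627 − 0.393) / 0.627 = 0.234 / 0.627 ≈ 0.3732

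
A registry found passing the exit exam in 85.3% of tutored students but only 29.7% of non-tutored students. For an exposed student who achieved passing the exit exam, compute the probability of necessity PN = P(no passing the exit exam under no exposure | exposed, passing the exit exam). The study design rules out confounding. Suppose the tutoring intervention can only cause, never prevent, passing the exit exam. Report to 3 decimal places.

PN ≈ 0.652

p₁ = 0.853, p₀ = 0.297.
Under exogeneity and monotonicity, PN = (p₁ − p₀) / p₁.
PN = (0.853 − 0.297) / 0.853 = 0.556 / 0.853 ≈ 0.6518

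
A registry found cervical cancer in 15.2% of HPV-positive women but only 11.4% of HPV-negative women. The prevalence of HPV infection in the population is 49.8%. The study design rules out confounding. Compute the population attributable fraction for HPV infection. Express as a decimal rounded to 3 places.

p₁ = 0.152, p₀ = 0.114.
Overall risk P(Y=1) = π·p₁ + (1−π)·p₀ = 0.498×0.152 + 0.502×0.114 = 0.13292.
Under exogeneity, PAF = [P(Y=1) − p₀] / P(Y=1).
PAF = (0.13292 − 0.114) / 0.13292 ≈ 0.1424

PAF ≈ 0.142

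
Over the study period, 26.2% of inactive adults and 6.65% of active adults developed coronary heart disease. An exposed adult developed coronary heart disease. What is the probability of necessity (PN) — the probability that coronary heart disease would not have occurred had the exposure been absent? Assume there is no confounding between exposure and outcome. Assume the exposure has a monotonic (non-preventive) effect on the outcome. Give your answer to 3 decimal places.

PN ≈ 0.746

p₁ = 0.262, p₀ = 0.0665.
Under exogeneity and monotonicity, PN = (p₁ − p₀) / p₁.
PN = (0.262 − 0.0665) / 0.262 = 0.1955 / 0.262 ≈ 0.7462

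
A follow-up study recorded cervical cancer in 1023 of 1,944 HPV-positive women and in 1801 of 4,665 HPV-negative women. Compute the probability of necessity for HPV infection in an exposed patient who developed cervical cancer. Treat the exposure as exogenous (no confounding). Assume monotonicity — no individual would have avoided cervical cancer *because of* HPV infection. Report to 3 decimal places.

p₁ = P(outcome | exposed) = 1023/1944 = 0.52623
p₀ = P(outcome | unexposed) = 1801/4665 = 0.38607
Under exogeneity and monotonicity, PN = (p₁ − p₀) / p₁.
PN = (0.52623 − 0.38607) / 0.52623 = 0.14017 / 0.52623 ≈ 0.2664

PN ≈ 0.266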